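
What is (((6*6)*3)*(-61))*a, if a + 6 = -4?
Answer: 65880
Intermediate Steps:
a = -10 (a = -6 - 4 = -10)
(((6*6)*3)*(-61))*a = (((6*6)*3)*(-61))*(-10) = ((36*3)*(-61))*(-10) = (108*(-61))*(-10) = -6588*(-10) = 65880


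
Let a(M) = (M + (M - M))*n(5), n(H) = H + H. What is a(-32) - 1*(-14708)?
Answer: 14388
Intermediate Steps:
n(H) = 2*H
a(M) = 10*M (a(M) = (M + (M - M))*(2*5) = (M + 0)*10 = M*10 = 10*M)
a(-32) - 1*(-14708) = 10*(-32) - 1*(-14708) = -320 + 14708 = 14388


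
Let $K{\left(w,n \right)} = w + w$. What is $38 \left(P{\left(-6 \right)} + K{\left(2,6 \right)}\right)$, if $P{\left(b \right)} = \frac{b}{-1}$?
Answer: $380$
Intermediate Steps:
$K{\left(w,n \right)} = 2 w$
$P{\left(b \right)} = - b$ ($P{\left(b \right)} = b \left(-1\right) = - b$)
$38 \left(P{\left(-6 \right)} + K{\left(2,6 \right)}\right) = 38 \left(\left(-1\right) \left(-6\right) + 2 \cdot 2\right) = 38 \left(6 + 4\right) = 38 \cdot 10 = 380$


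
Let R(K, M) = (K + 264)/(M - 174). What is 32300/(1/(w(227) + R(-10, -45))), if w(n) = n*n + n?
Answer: 366098213000/219 ≈ 1.6717e+9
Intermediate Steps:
R(K, M) = (264 + K)/(-174 + M)
w(n) = n + n**2 (w(n) = n**2 + n = n + n**2)
32300/(1/(w(227) + R(-10, -45))) = 32300/(1/(227*(1 + 227) + (264 - 10)/(-174 - 45))) = 32300/(1/(227*228 + 254/(-219))) = 32300/(1/(51756 - 1/219*254)) = 32300/(1/(51756 - 254/219)) = 32300/(1/(11334310/219)) = 32300/(219/11334310) = 32300*(11334310/219) = 366098213000/219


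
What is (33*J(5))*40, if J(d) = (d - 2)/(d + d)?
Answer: 396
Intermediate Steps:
J(d) = (-2 + d)/(2*d) (J(d) = (-2 + d)/((2*d)) = (-2 + d)*(1/(2*d)) = (-2 + d)/(2*d))
(33*J(5))*40 = (33*((½)*(-2 + 5)/5))*40 = (33*((½)*(⅕)*3))*40 = (33*(3/10))*40 = (99/10)*40 = 396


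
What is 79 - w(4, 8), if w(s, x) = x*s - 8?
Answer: 55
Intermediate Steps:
w(s, x) = -8 + s*x (w(s, x) = s*x - 8 = -8 + s*x)
79 - w(4, 8) = 79 - (-8 + 4*8) = 79 - (-8 + 32) = 79 - 1*24 = 79 - 24 = 55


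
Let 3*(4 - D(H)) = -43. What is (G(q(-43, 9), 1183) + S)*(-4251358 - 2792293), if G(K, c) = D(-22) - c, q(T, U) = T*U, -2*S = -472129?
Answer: -9927314675749/6 ≈ -1.6546e+12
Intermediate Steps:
D(H) = 55/3 (D(H) = 4 - ⅓*(-43) = 4 + 43/3 = 55/3)
S = 472129/2 (S = -½*(-472129) = 472129/2 ≈ 2.3606e+5)
G(K, c) = 55/3 - c
(G(q(-43, 9), 1183) + S)*(-4251358 - 2792293) = ((55/3 - 1*1183) + 472129/2)*(-4251358 - 2792293) = ((55/3 - 1183) + 472129/2)*(-7043651) = (-3494/3 + 472129/2)*(-7043651) = (1409399/6)*(-7043651) = -9927314675749/6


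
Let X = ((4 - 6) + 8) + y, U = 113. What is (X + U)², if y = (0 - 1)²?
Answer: 14400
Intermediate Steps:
y = 1 (y = (-1)² = 1)
X = 7 (X = ((4 - 6) + 8) + 1 = (-2 + 8) + 1 = 6 + 1 = 7)
(X + U)² = (7 + 113)² = 120² = 14400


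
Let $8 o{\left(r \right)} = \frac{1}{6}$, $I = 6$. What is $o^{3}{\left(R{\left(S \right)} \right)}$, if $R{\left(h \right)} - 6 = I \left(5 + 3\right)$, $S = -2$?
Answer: $\frac{1}{110592} \approx 9.0422 \cdot 10^{-6}$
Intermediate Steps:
$R{\left(h \right)} = 54$ ($R{\left(h \right)} = 6 + 6 \left(5 + 3\right) = 6 + 6 \cdot 8 = 6 + 48 = 54$)
$o{\left(r \right)} = \frac{1}{48}$ ($o{\left(r \right)} = \frac{1}{8 \cdot 6} = \frac{1}{8} \cdot \frac{1}{6} = \frac{1}{48}$)
$o^{3}{\left(R{\left(S \right)} \right)} = \left(\frac{1}{48}\right)^{3} = \frac{1}{110592}$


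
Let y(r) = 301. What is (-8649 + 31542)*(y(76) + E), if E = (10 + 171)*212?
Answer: 885340989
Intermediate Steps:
E = 38372 (E = 181*212 = 38372)
(-8649 + 31542)*(y(76) + E) = (-8649 + 31542)*(301 + 38372) = 22893*38673 = 885340989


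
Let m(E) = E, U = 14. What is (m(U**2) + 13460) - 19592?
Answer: -5936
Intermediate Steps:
(m(U**2) + 13460) - 19592 = (14**2 + 13460) - 19592 = (196 + 13460) - 19592 = 13656 - 19592 = -5936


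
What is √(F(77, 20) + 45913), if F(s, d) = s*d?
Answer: √47453 ≈ 217.84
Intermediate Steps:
F(s, d) = d*s
√(F(77, 20) + 45913) = √(20*77 + 45913) = √(1540 + 45913) = √47453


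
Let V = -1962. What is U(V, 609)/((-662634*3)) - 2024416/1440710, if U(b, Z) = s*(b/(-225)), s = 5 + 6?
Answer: -5030598510169/3579987863025 ≈ -1.4052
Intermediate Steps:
s = 11
U(b, Z) = -11*b/225 (U(b, Z) = 11*(b/(-225)) = 11*(b*(-1/225)) = 11*(-b/225) = -11*b/225)
U(V, 609)/((-662634*3)) - 2024416/1440710 = (-11/225*(-1962))/((-662634*3)) - 2024416/1440710 = 2398/(25*((-220878*9))) - 2024416*1/1440710 = (2398/25)/(-1987902) - 1012208/720355 = (2398/25)*(-1/1987902) - 1012208/720355 = -1199/24848775 - 1012208/720355 = -5030598510169/3579987863025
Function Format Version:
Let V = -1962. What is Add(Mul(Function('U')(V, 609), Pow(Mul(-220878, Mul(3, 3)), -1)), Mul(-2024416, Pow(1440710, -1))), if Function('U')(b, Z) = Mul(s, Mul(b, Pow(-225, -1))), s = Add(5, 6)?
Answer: Rational(-5030598510169, 3579987863025) ≈ -1.4052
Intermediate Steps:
s = 11
Function('U')(b, Z) = Mul(Rational(-11, 225), b) (Function('U')(b, Z) = Mul(11, Mul(b, Pow(-225, -1))) = Mul(11, Mul(b, Rational(-1, 225))) = Mul(11, Mul(Rational(-1, 225), b)) = Mul(Rational(-11, 225), b))
Add(Mul(Function('U')(V, 609), Pow(Mul(-220878, Mul(3, 3)), -1)), Mul(-2024416, Pow(1440710, -1))) = Add(Mul(Mul(Rational(-11, 225), -1962), Pow(Mul(-220878, Mul(3, 3)), -1)), Mul(-2024416, Pow(1440710, -1))) = Add(Mul(Rational(2398, 25), Pow(Mul(-220878, 9), -1)), Mul(-2024416, Rational(1, 1440710))) = Add(Mul(Rational(2398, 25), Pow(-1987902, -1)), Rational(-1012208, 720355)) = Add(Mul(Rational(2398, 25), Rational(-1, 1987902)), Rational(-1012208, 720355)) = Add(Rational(-1199, 24848775), Rational(-1012208, 720355)) = Rational(-5030598510169, 3579987863025)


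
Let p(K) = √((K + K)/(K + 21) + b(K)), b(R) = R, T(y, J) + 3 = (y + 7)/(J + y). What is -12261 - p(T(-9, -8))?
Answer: -12261 - 3*I*√49742/374 ≈ -12261.0 - 1.789*I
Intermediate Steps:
T(y, J) = -3 + (7 + y)/(J + y) (T(y, J) = -3 + (y + 7)/(J + y) = -3 + (7 + y)/(J + y))
p(K) = √(K + 2*K/(21 + K)) (p(K) = √((K + K)/(K + 21) + K) = √((2*K)/(21 + K) + K) = √(2*K/(21 + K) + K) = √(K + 2*K/(21 + K)))
-12261 - p(T(-9, -8)) = -12261 - √(((7 - 3*(-8) - 2*(-9))/(-8 - 9))*(23 + (7 - 3*(-8) - 2*(-9))/(-8 - 9))/(21 + (7 - 3*(-8) - 2*(-9))/(-8 - 9))) = -12261 - √(((7 + 24 + 18)/(-17))*(23 + (7 + 24 + 18)/(-17))/(21 + (7 + 24 + 18)/(-17))) = -12261 - √((-1/17*49)*(23 - 1/17*49)/(21 - 1/17*49)) = -12261 - √(-49*(23 - 49/17)/(17*(21 - 49/17))) = -12261 - √(-49/17*342/17/308/17) = -12261 - √(-49/17*17/308*342/17) = -12261 - √(-1197/374) = -12261 - 3*I*√49742/374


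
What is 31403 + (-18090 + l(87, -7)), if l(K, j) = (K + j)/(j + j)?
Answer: 93151/7 ≈ 13307.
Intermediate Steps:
l(K, j) = (K + j)/(2*j) (l(K, j) = (K + j)/((2*j)) = (K + j)*(1/(2*j)) = (K + j)/(2*j))
31403 + (-18090 + l(87, -7)) = 31403 + (-18090 + (½)*(87 - 7)/(-7)) = 31403 + (-18090 + (½)*(-⅐)*80) = 31403 + (-18090 - 40/7) = 31403 - 126670/7 = 93151/7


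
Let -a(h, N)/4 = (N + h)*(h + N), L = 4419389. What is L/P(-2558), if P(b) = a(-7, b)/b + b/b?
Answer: 5652398531/13159729 ≈ 429.52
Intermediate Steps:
a(h, N) = -4*(N + h)² (a(h, N) = -4*(N + h)*(h + N) = -4*(N + h)*(N + h) = -4*(N + h)²)
P(b) = 1 - 4*(-7 + b)²/b (P(b) = (-4*(b - 7)²)/b + b/b = (-4*(-7 + b)²)/b + 1 = -4*(-7 + b)²/b + 1 = 1 - 4*(-7 + b)²/b)
L/P(-2558) = 4419389/(((-2558 - 4*(-7 - 2558)²)/(-2558))) = 4419389/((-(-2558 - 4*(-2565)²)/2558)) = 4419389/((-(-2558 - 4*6579225)/2558)) = 4419389/((-(-2558 - 26316900)/2558)) = 4419389/((-1/2558*(-26319458))) = 4419389/(13159729/1279) = 4419389*(1279/13159729) = 5652398531/13159729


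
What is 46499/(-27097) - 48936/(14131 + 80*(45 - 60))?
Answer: -1927297361/350391307 ≈ -5.5004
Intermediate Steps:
46499/(-27097) - 48936/(14131 + 80*(45 - 60)) = 46499*(-1/27097) - 48936/(14131 + 80*(-15)) = -46499/27097 - 48936/(14131 - 1200) = -46499/27097 - 48936/12931 = -1927297361/350391307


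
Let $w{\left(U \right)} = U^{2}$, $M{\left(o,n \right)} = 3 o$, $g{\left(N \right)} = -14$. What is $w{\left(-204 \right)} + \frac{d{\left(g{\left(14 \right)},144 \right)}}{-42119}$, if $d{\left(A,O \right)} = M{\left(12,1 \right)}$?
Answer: $\frac{1752824268}{42119} \approx 41616.0$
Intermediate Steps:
$d{\left(A,O \right)} = 36$ ($d{\left(A,O \right)} = 3 \cdot 12 = 36$)
$w{\left(-204 \right)} + \frac{d{\left(g{\left(14 \right)},144 \right)}}{-42119} = \left(-204\right)^{2} + \frac{36}{-42119} = 41616 + 36 \left(- \frac{1}{42119}\right) = 41616 - \frac{36}{42119} = \frac{1752824268}{42119}$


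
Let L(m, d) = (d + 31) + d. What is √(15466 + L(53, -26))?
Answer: √15445 ≈ 124.28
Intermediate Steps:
L(m, d) = 31 + 2*d (L(m, d) = (31 + d) + d = 31 + 2*d)
√(15466 + L(53, -26)) = √(15466 + (31 + 2*(-26))) = √(15466 + (31 - 52)) = √(15466 - 21) = √15445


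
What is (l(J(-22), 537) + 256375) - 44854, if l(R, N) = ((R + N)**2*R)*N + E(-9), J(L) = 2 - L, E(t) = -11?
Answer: 4056335758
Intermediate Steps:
l(R, N) = -11 + N*R*(N + R)**2 (l(R, N) = ((R + N)**2*R)*N - 11 = ((N + R)**2*R)*N - 11 = (R*(N + R)**2)*N - 11 = N*R*(N + R)**2 - 11 = -11 + N*R*(N + R)**2)
(l(J(-22), 537) + 256375) - 44854 = ((-11 + 537*(2 - 1*(-22))*(537 + (2 - 1*(-22)))**2) + 256375) - 44854 = ((-11 + 537*(2 + 22)*(537 + (2 + 22))**2) + 256375) - 44854 = ((-11 + 537*24*(537 + 24)**2) + 256375) - 44854 = ((-11 + 537*24*561**2) + 256375) - 44854 = ((-11 + 537*24*314721) + 256375) - 44854 = ((-11 + 4056124248) + 256375) - 44854 = (4056124237 + 256375) - 44854 = 4056380612 - 44854 = 4056335758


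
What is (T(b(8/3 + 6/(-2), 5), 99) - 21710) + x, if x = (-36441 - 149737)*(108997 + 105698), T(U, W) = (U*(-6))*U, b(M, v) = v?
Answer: -39971507570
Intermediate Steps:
T(U, W) = -6*U² (T(U, W) = (-6*U)*U = -6*U²)
x = -39971485710 (x = -186178*214695 = -39971485710)
(T(b(8/3 + 6/(-2), 5), 99) - 21710) + x = (-6*5² - 21710) - 39971485710 = (-6*25 - 21710) - 39971485710 = (-150 - 21710) - 39971485710 = -21860 - 39971485710 = -39971507570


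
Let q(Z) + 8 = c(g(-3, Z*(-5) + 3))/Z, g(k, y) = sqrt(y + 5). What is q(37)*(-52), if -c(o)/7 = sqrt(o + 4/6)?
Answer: 416 + 364*sqrt(6 + 9*I*sqrt(177))/111 ≈ 442.02 + 24.746*I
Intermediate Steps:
g(k, y) = sqrt(5 + y)
c(o) = -7*sqrt(2/3 + o) (c(o) = -7*sqrt(o + 4/6) = -7*sqrt(o + 4*(1/6)) = -7*sqrt(o + 2/3) = -7*sqrt(2/3 + o))
q(Z) = -8 - 7*sqrt(6 + 9*sqrt(8 - 5*Z))/(3*Z) (q(Z) = -8 + (-7*sqrt(6 + 9*sqrt(5 + (Z*(-5) + 3)))/3)/Z = -8 + (-7*sqrt(6 + 9*sqrt(5 + (-5*Z + 3)))/3)/Z = -8 + (-7*sqrt(6 + 9*sqrt(5 + (3 - 5*Z)))/3)/Z = -8 + (-7*sqrt(6 + 9*sqrt(8 - 5*Z))/3)/Z = -8 - 7*sqrt(6 + 9*sqrt(8 - 5*Z))/(3*Z))
q(37)*(-52) = (-8 - 7/3*sqrt(6 + 9*sqrt(8 - 5*37))/37)*(-52) = (-8 - 7/3*1/37*sqrt(6 + 9*sqrt(8 - 185)))*(-52) = (-8 - 7/3*1/37*sqrt(6 + 9*sqrt(-177)))*(-52) = (-8 - 7/3*1/37*sqrt(6 + 9*(I*sqrt(177))))*(-52) = (-8 - 7/3*1/37*sqrt(6 + 9*I*sqrt(177)))*(-52) = (-8 - 7*sqrt(6 + 9*I*sqrt(177))/111)*(-52) = 416 + 364*sqrt(6 + 9*I*sqrt(177))/111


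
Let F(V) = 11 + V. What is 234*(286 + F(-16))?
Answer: 65754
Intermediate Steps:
234*(286 + F(-16)) = 234*(286 + (11 - 16)) = 234*(286 - 5) = 234*281 = 65754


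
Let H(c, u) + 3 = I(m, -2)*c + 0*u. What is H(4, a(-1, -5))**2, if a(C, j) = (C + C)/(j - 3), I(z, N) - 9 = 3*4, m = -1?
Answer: 6561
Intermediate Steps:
I(z, N) = 21 (I(z, N) = 9 + 3*4 = 9 + 12 = 21)
a(C, j) = 2*C/(-3 + j) (a(C, j) = (2*C)/(-3 + j) = 2*C/(-3 + j))
H(c, u) = -3 + 21*c (H(c, u) = -3 + (21*c + 0*u) = -3 + (21*c + 0) = -3 + 21*c)
H(4, a(-1, -5))**2 = (-3 + 21*4)**2 = (-3 + 84)**2 = 81**2 = 6561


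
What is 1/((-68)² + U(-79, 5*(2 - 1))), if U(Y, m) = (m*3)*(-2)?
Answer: 1/4594 ≈ 0.00021768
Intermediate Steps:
U(Y, m) = -6*m (U(Y, m) = (3*m)*(-2) = -6*m)
1/((-68)² + U(-79, 5*(2 - 1))) = 1/((-68)² - 30*(2 - 1)) = 1/(4624 - 30) = 1/4594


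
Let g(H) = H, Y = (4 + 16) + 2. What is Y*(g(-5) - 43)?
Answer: -1056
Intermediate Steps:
Y = 22 (Y = 20 + 2 = 22)
Y*(g(-5) - 43) = 22*(-5 - 43) = 22*(-48) = -1056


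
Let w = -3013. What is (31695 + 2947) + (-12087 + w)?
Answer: 19542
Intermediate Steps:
(31695 + 2947) + (-12087 + w) = (31695 + 2947) + (-12087 - 3013) = 34642 - 15100 = 19542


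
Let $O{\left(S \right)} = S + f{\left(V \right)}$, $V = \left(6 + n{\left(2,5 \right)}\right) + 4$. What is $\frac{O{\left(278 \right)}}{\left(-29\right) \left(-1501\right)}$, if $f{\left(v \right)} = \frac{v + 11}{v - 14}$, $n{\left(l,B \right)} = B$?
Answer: $\frac{16}{2291} \approx 0.0069838$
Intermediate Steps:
$V = 15$ ($V = \left(6 + 5\right) + 4 = 11 + 4 = 15$)
$f{\left(v \right)} = \frac{11 + v}{-14 + v}$
$O{\left(S \right)} = 26 + S$ ($O{\left(S \right)} = S + \frac{11 + 15}{-14 + 15} = S + 1^{-1} \cdot 26 = S + 1 \cdot 26 = S + 26 = 26 + S$)
$\frac{O{\left(278 \right)}}{\left(-29\right) \left(-1501\right)} = \frac{26 + 278}{\left(-29\right) \left(-1501\right)} = \frac{304}{43529} = 304 \cdot \frac{1}{43529} = \frac{16}{2291}$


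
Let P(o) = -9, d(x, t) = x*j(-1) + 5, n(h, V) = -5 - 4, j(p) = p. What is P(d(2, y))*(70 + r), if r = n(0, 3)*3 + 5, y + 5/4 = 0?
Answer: -432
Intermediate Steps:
y = -5/4 (y = -5/4 + 0 = -5/4 ≈ -1.2500)
n(h, V) = -9
d(x, t) = 5 - x (d(x, t) = x*(-1) + 5 = -x + 5 = 5 - x)
r = -22 (r = -9*3 + 5 = -27 + 5 = -22)
P(d(2, y))*(70 + r) = -9*(70 - 22) = -9*48 = -432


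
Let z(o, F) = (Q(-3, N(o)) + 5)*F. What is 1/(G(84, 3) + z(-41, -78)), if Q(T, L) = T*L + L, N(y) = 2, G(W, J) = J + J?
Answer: -1/72 ≈ -0.013889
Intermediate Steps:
G(W, J) = 2*J
Q(T, L) = L + L*T (Q(T, L) = L*T + L = L + L*T)
z(o, F) = F (z(o, F) = (2*(1 - 3) + 5)*F = (2*(-2) + 5)*F = (-4 + 5)*F = 1*F = F)
1/(G(84, 3) + z(-41, -78)) = 1/(2*3 - 78) = 1/(6 - 78) = 1/(-72) = -1/72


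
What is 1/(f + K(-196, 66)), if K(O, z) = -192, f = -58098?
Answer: -1/58290 ≈ -1.7156e-5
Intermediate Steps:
1/(f + K(-196, 66)) = 1/(-58098 - 192) = 1/(-58290) = -1/58290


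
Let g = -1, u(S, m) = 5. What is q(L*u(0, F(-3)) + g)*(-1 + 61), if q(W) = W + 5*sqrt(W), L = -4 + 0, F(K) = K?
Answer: -1260 + 300*I*sqrt(21) ≈ -1260.0 + 1374.8*I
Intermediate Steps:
L = -4
q(L*u(0, F(-3)) + g)*(-1 + 61) = ((-4*5 - 1) + 5*sqrt(-4*5 - 1))*(-1 + 61) = ((-20 - 1) + 5*sqrt(-20 - 1))*60 = (-21 + 5*sqrt(-21))*60 = (-21 + 5*(I*sqrt(21)))*60 = (-21 + 5*I*sqrt(21))*60 = -1260 + 300*I*sqrt(21)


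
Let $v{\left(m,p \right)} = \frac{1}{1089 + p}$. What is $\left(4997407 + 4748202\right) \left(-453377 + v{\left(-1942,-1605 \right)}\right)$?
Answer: $- \frac{2279912455087597}{516} \approx -4.4184 \cdot 10^{12}$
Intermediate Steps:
$\left(4997407 + 4748202\right) \left(-453377 + v{\left(-1942,-1605 \right)}\right) = \left(4997407 + 4748202\right) \left(-453377 + \frac{1}{1089 - 1605}\right) = 9745609 \left(-453377 + \frac{1}{-516}\right) = 9745609 \left(-453377 - \frac{1}{516}\right) = 9745609 \left(- \frac{233942533}{516}\right) = - \frac{2279912455087597}{516}$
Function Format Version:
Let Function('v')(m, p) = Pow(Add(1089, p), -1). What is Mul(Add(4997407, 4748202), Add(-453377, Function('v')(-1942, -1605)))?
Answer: Rational(-2279912455087597, 516) ≈ -4.4184e+12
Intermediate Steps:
Mul(Add(4997407, 4748202), Add(-453377, Function('v')(-1942, -1605))) = Mul(Add(4997407, 4748202), Add(-453377, Pow(Add(1089, -1605), -1))) = Mul(9745609, Add(-453377, Pow(-516, -1))) = Mul(9745609, Add(-453377, Rational(-1, 516))) = Mul(9745609, Rational(-233942533, 516)) = Rational(-2279912455087597, 516)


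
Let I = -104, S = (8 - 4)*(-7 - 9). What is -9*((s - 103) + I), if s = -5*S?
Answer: -1017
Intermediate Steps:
S = -64 (S = 4*(-16) = -64)
s = 320 (s = -5*(-64) = 320)
-9*((s - 103) + I) = -9*((320 - 103) - 104) = -9*(217 - 104) = -9*113 = -1017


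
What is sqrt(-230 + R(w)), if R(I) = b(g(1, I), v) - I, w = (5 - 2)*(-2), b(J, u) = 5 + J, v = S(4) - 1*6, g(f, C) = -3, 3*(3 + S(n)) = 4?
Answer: I*sqrt(222) ≈ 14.9*I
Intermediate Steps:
S(n) = -5/3 (S(n) = -3 + (1/3)*4 = -3 + 4/3 = -5/3)
v = -23/3 (v = -5/3 - 1*6 = -5/3 - 6 = -23/3 ≈ -7.6667)
w = -6 (w = 3*(-2) = -6)
R(I) = 2 - I (R(I) = (5 - 3) - I = 2 - I)
sqrt(-230 + R(w)) = sqrt(-230 + (2 - 1*(-6))) = sqrt(-230 + (2 + 6)) = sqrt(-230 + 8) = sqrt(-222) = I*sqrt(222)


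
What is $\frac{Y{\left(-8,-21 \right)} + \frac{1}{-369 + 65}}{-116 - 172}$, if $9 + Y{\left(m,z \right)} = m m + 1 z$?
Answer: $- \frac{3445}{29184} \approx -0.11804$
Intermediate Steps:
$Y{\left(m,z \right)} = -9 + z + m^{2}$ ($Y{\left(m,z \right)} = -9 + \left(m m + 1 z\right) = -9 + \left(m^{2} + z\right) = -9 + \left(z + m^{2}\right) = -9 + z + m^{2}$)
$\frac{Y{\left(-8,-21 \right)} + \frac{1}{-369 + 65}}{-116 - 172} = \frac{\left(-9 - 21 + \left(-8\right)^{2}\right) + \frac{1}{-369 + 65}}{-116 - 172} = \frac{\left(-9 - 21 + 64\right) + \frac{1}{-304}}{-288} = \left(34 - \frac{1}{304}\right) \left(- \frac{1}{288}\right) = \frac{10335}{304} \left(- \frac{1}{288}\right) = - \frac{3445}{29184}$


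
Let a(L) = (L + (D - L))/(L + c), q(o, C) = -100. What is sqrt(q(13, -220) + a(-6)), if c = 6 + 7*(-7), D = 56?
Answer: 2*I*sqrt(1239)/7 ≈ 10.057*I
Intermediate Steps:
c = -43 (c = 6 - 49 = -43)
a(L) = 56/(-43 + L) (a(L) = (L + (56 - L))/(L - 43) = 56/(-43 + L))
sqrt(q(13, -220) + a(-6)) = sqrt(-100 + 56/(-43 - 6)) = sqrt(-100 + 56/(-49)) = sqrt(-100 + 56*(-1/49)) = sqrt(-100 - 8/7) = sqrt(-708/7) = 2*I*sqrt(1239)/7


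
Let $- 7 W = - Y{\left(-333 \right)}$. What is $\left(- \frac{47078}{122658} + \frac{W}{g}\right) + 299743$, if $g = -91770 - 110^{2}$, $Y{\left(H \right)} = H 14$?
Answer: $\frac{954716706169537}{3185121615} \approx 2.9974 \cdot 10^{5}$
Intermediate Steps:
$Y{\left(H \right)} = 14 H$
$W = -666$ ($W = - \frac{\left(-1\right) 14 \left(-333\right)}{7} = - \frac{\left(-1\right) \left(-4662\right)}{7} = \left(- \frac{1}{7}\right) 4662 = -666$)
$g = -103870$ ($g = -91770 - 12100 = -103870$)
$\left(- \frac{47078}{122658} + \frac{W}{g}\right) + 299743 = \left(- \frac{47078}{122658} - \frac{666}{-103870}\right) + 299743 = \left(\left(-47078\right) \frac{1}{122658} - - \frac{333}{51935}\right) + 299743 = \left(- \frac{23539}{61329} + \frac{333}{51935}\right) + 299743 = - \frac{1202075408}{3185121615} + 299743 = \frac{954716706169537}{3185121615}$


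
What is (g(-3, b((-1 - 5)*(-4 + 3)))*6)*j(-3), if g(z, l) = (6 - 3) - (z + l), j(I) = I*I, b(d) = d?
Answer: 0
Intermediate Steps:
j(I) = I**2
g(z, l) = 3 - l - z (g(z, l) = 3 - (l + z) = 3 + (-l - z) = 3 - l - z)
(g(-3, b((-1 - 5)*(-4 + 3)))*6)*j(-3) = ((3 - (-1 - 5)*(-4 + 3) - 1*(-3))*6)*(-3)**2 = ((3 - (-6)*(-1) + 3)*6)*9 = ((3 - 1*6 + 3)*6)*9 = ((3 - 6 + 3)*6)*9 = (0*6)*9 = 0*9 = 0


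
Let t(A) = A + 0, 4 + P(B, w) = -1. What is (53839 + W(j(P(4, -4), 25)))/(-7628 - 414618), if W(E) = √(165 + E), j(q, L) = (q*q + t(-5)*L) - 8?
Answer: -3167/24838 - √57/422246 ≈ -0.12752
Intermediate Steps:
P(B, w) = -5 (P(B, w) = -4 - 1 = -5)
t(A) = A
j(q, L) = -8 + q² - 5*L (j(q, L) = (q*q - 5*L) - 8 = (q² - 5*L) - 8 = -8 + q² - 5*L)
(53839 + W(j(P(4, -4), 25)))/(-7628 - 414618) = (53839 + √(165 + (-8 + (-5)² - 5*25)))/(-7628 - 414618) = (53839 + √(165 + (-8 + 25 - 125)))/(-422246) = (53839 + √(165 - 108))*(-1/422246) = (53839 + √57)*(-1/422246) = -3167/24838 - √57/422246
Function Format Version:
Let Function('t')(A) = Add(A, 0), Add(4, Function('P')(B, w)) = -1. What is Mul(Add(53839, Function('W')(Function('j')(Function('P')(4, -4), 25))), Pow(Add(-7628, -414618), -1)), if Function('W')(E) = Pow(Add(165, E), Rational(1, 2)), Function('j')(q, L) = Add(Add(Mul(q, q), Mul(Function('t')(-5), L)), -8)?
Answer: Add(Rational(-3167, 24838), Mul(Rational(-1, 422246), Pow(57, Rational(1, 2)))) ≈ -0.12752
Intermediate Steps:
Function('P')(B, w) = -5 (Function('P')(B, w) = Add(-4, -1) = -5)
Function('t')(A) = A
Function('j')(q, L) = Add(-8, Pow(q, 2), Mul(-5, L)) (Function('j')(q, L) = Add(Add(Mul(q, q), Mul(-5, L)), -8) = Add(Add(Pow(q, 2), Mul(-5, L)), -8) = Add(-8, Pow(q, 2), Mul(-5, L)))
Mul(Add(53839, Function('W')(Function('j')(Function('P')(4, -4), 25))), Pow(Add(-7628, -414618), -1)) = Mul(Add(53839, Pow(Add(165, Add(-8, Pow(-5, 2), Mul(-5, 25))), Rational(1, 2))), Pow(Add(-7628, -414618), -1)) = Mul(Add(53839, Pow(Add(165, Add(-8, 25, -125)), Rational(1, 2))), Pow(-422246, -1)) = Mul(Add(53839, Pow(Add(165, -108), Rational(1, 2))), Rational(-1, 422246)) = Mul(Add(53839, Pow(57, Rational(1, 2))), Rational(-1, 422246)) = Add(Rational(-3167, 24838), Mul(Rational(-1, 422246), Pow(57, Rational(1, 2))))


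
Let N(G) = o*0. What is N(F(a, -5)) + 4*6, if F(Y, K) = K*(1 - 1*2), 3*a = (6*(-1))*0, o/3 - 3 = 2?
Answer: 24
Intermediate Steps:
o = 15 (o = 9 + 3*2 = 9 + 6 = 15)
a = 0 (a = ((6*(-1))*0)/3 = (-6*0)/3 = (⅓)*0 = 0)
F(Y, K) = -K (F(Y, K) = K*(1 - 2) = K*(-1) = -K)
N(G) = 0 (N(G) = 15*0 = 0)
N(F(a, -5)) + 4*6 = 0 + 4*6 = 0 + 24 = 24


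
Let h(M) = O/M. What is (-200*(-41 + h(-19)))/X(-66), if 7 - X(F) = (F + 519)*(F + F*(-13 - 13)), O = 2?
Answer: -156200/14201417 ≈ -0.010999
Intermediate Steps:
h(M) = 2/M
X(F) = 7 + 25*F*(519 + F) (X(F) = 7 - (F + 519)*(F + F*(-13 - 13)) = 7 - (519 + F)*(F + F*(-26)) = 7 - (519 + F)*(F - 26*F) = 7 - (519 + F)*(-25*F) = 7 - (-25)*F*(519 + F) = 7 + 25*F*(519 + F))
(-200*(-41 + h(-19)))/X(-66) = (-200*(-41 + 2/(-19)))/(7 + 25*(-66)² + 12975*(-66)) = (-200*(-41 + 2*(-1/19)))/(7 + 25*4356 - 856350) = (-200*(-41 - 2/19))/(7 + 108900 - 856350) = -200*(-781/19)/(-747443) = (156200/19)*(-1/747443) = -156200/14201417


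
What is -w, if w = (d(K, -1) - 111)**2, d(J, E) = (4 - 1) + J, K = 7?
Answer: -10201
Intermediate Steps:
d(J, E) = 3 + J
w = 10201 (w = ((3 + 7) - 111)**2 = (10 - 111)**2 = (-101)**2 = 10201)
-w = -1*10201 = -10201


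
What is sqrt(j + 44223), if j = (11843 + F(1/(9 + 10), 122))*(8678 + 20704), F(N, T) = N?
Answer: sqrt(125634063147)/19 ≈ 18655.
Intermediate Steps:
j = 6611478876/19 (j = (11843 + 1/(9 + 10))*(8678 + 20704) = (11843 + 1/19)*29382 = (225018/19)*29382 = 6611478876/19 ≈ 3.4797e+8)
sqrt(j + 44223) = sqrt(6611478876/19 + 44223) = sqrt(6612319113/19) = sqrt(125634063147)/19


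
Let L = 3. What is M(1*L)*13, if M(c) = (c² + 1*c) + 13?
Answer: 325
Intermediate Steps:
M(c) = 13 + c + c² (M(c) = (c² + c) + 13 = (c + c²) + 13 = 13 + c + c²)
M(1*L)*13 = (13 + 1*3 + (1*3)²)*13 = (13 + 3 + 3²)*13 = (13 + 3 + 9)*13 = 25*13 = 325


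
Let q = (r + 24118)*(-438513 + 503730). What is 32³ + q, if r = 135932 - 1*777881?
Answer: -40293051559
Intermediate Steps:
r = -641949 (r = 135932 - 777881 = -641949)
q = -40293084327 (q = (-641949 + 24118)*(-438513 + 503730) = -617831*65217 = -40293084327)
32³ + q = 32³ - 40293084327 = 32768 - 40293084327 = -40293051559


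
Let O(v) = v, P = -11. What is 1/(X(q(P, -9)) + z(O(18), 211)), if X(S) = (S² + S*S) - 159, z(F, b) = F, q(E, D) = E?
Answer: 1/101 ≈ 0.0099010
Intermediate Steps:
X(S) = -159 + 2*S² (X(S) = (S² + S²) - 159 = 2*S² - 159 = -159 + 2*S²)
1/(X(q(P, -9)) + z(O(18), 211)) = 1/((-159 + 2*(-11)²) + 18) = 1/((-159 + 2*121) + 18) = 1/((-159 + 242) + 18) = 1/(83 + 18) = 1/101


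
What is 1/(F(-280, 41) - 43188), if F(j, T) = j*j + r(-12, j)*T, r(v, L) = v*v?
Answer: 1/41116 ≈ 2.4321e-5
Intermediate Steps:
r(v, L) = v²
F(j, T) = j² + 144*T (F(j, T) = j*j + (-12)²*T = j² + 144*T)
1/(F(-280, 41) - 43188) = 1/(((-280)² + 144*41) - 43188) = 1/((78400 + 5904) - 43188) = 1/(84304 - 43188) = 1/41116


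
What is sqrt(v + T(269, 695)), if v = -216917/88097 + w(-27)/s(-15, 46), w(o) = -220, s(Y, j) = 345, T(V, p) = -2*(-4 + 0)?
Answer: sqrt(181059967934079)/6078693 ≈ 2.2136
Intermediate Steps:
T(V, p) = 8 (T(V, p) = -2*(-4) = 8)
v = -18843541/6078693 (v = -216917/88097 - 220/345 = -216917*1/88097 - 220*1/345 = -216917/88097 - 44/69 = -18843541/6078693 ≈ -3.0999)
sqrt(v + T(269, 695)) = sqrt(-18843541/6078693 + 8) = sqrt(29786003/6078693) = sqrt(181059967934079)/6078693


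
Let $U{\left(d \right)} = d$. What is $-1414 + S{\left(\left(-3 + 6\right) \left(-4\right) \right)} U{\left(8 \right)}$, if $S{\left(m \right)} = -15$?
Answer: $-1534$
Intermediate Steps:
$-1414 + S{\left(\left(-3 + 6\right) \left(-4\right) \right)} U{\left(8 \right)} = -1414 - 120 = -1534$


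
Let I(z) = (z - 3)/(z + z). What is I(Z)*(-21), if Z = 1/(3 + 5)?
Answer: 483/2 ≈ 241.50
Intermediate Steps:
Z = 1/8 ≈ 0.12500
I(z) = (-3 + z)/(2*z) (I(z) = (-3 + z)/((2*z)) = (-3 + z)*(1/(2*z)) = (-3 + z)/(2*z))
I(Z)*(-21) = ((-3 + 1/8)/(2*(1/8)))*(-21) = ((1/2)*8*(-23/8))*(-21) = -23/2*(-21) = 483/2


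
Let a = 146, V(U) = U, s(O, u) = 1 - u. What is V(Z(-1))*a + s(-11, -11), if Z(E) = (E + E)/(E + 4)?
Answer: -256/3 ≈ -85.333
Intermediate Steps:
Z(E) = 2*E/(4 + E) (Z(E) = (2*E)/(4 + E) = 2*E/(4 + E))
V(Z(-1))*a + s(-11, -11) = (2*(-1)/(4 - 1))*146 + (1 - 1*(-11)) = (2*(-1)/3)*146 + (1 + 11) = (2*(-1)*(⅓))*146 + 12 = -⅔*146 + 12 = -292/3 + 12 = -256/3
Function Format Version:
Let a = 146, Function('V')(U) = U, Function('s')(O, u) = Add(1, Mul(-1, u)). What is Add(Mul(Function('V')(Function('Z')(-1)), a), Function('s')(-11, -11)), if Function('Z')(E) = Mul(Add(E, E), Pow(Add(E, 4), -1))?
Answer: Rational(-256, 3) ≈ -85.333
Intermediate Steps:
Function('Z')(E) = Mul(2, E, Pow(Add(4, E), -1)) (Function('Z')(E) = Mul(Mul(2, E), Pow(Add(4, E), -1)) = Mul(2, E, Pow(Add(4, E), -1)))
Add(Mul(Function('V')(Function('Z')(-1)), a), Function('s')(-11, -11)) = Add(Mul(Mul(2, -1, Pow(Add(4, -1), -1)), 146), Add(1, Mul(-1, -11))) = Add(Mul(Mul(2, -1, Pow(3, -1)), 146), Add(1, 11)) = Add(Mul(Mul(2, -1, Rational(1, 3)), 146), 12) = Add(Mul(Rational(-2, 3), 146), 12) = Add(Rational(-292, 3), 12) = Rational(-256, 3)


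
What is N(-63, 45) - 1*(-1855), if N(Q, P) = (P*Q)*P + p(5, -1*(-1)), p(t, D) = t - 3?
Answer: -125718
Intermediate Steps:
p(t, D) = -3 + t
N(Q, P) = 2 + Q*P**2 (N(Q, P) = (P*Q)*P + (-3 + 5) = Q*P**2 + 2 = 2 + Q*P**2)
N(-63, 45) - 1*(-1855) = (2 - 63*45**2) - 1*(-1855) = (2 - 63*2025) + 1855 = (2 - 127575) + 1855 = -127573 + 1855 = -125718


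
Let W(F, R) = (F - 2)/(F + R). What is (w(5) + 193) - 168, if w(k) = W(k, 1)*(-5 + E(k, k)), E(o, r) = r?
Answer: 25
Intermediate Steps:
W(F, R) = (-2 + F)/(F + R)
w(k) = (-5 + k)*(-2 + k)/(1 + k) (w(k) = ((-2 + k)/(k + 1))*(-5 + k) = ((-2 + k)/(1 + k))*(-5 + k) = (-5 + k)*(-2 + k)/(1 + k))
(w(5) + 193) - 168 = ((-5 + 5)*(-2 + 5)/(1 + 5) + 193) - 168 = (0*3/6 + 193) - 168 = ((⅙)*0*3 + 193) - 168 = (0 + 193) - 168 = 193 - 168 = 25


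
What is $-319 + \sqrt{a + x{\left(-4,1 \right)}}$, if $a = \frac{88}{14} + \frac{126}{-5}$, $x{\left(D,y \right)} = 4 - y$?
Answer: $-319 + \frac{i \sqrt{19495}}{35} \approx -319.0 + 3.9893 i$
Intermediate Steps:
$a = - \frac{662}{35}$ ($a = 88 \cdot \frac{1}{14} + 126 \left(- \frac{1}{5}\right) = \frac{44}{7} - \frac{126}{5} = - \frac{662}{35} \approx -18.914$)
$-319 + \sqrt{a + x{\left(-4,1 \right)}} = -319 + \sqrt{- \frac{662}{35} + \left(4 - 1\right)} = -319 + \sqrt{- \frac{662}{35} + 3} = -319 + \sqrt{- \frac{557}{35}} = -319 + \frac{i \sqrt{19495}}{35}$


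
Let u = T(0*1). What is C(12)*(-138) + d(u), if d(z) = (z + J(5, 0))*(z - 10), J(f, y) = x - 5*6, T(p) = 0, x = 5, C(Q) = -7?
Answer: 1216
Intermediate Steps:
u = 0
J(f, y) = -25 (J(f, y) = 5 - 5*6 = 5 - 30 = -25)
d(z) = (-25 + z)*(-10 + z) (d(z) = (z - 25)*(z - 10) = (-25 + z)*(-10 + z))
C(12)*(-138) + d(u) = -7*(-138) + (250 + 0**2 - 35*0) = 966 + (250 + 0 + 0) = 966 + 250 = 1216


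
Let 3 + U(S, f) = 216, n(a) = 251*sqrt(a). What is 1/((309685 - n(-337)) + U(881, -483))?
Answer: 309898/96058001741 + 251*I*sqrt(337)/96058001741 ≈ 3.2262e-6 + 4.7968e-8*I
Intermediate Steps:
U(S, f) = 213 (U(S, f) = -3 + 216 = 213)
1/((309685 - n(-337)) + U(881, -483)) = 1/((309685 - 251*sqrt(-337)) + 213) = 1/((309685 - 251*I*sqrt(337)) + 213) = 1/(309898 - 251*I*sqrt(337))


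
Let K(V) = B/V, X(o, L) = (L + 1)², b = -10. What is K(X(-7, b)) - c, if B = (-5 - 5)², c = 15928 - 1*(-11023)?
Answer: -2182931/81 ≈ -26950.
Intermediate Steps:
c = 26951 (c = 15928 + 11023 = 26951)
B = 100 (B = (-10)² = 100)
X(o, L) = (1 + L)²
K(V) = 100/V
K(X(-7, b)) - c = 100/((1 - 10)²) - 1*26951 = 100/((-9)²) - 26951 = 100/81 - 26951 = -2182931/81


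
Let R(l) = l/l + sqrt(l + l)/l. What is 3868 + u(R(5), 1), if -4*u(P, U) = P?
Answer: 15471/4 - sqrt(10)/20 ≈ 3867.6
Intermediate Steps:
R(l) = 1 + sqrt(2)/sqrt(l) (R(l) = 1 + sqrt(2*l)/l = 1 + (sqrt(2)*sqrt(l))/l = 1 + sqrt(2)/sqrt(l))
u(P, U) = -P/4
3868 + u(R(5), 1) = 3868 - (1 + sqrt(2)/sqrt(5))/4 = 3868 - (1 + sqrt(2)*(sqrt(5)/5))/4 = 3868 - (1 + sqrt(10)/5)/4 = 3868 + (-1/4 - sqrt(10)/20) = 15471/4 - sqrt(10)/20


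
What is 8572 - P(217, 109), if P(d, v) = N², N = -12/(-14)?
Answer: 419992/49 ≈ 8571.3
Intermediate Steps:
N = 6/7 (N = -12*(-1/14) = 6/7 ≈ 0.85714)
P(d, v) = 36/49 (P(d, v) = (6/7)² = 36/49)
8572 - P(217, 109) = 8572 - 1*36/49 = 8572 - 36/49 = 419992/49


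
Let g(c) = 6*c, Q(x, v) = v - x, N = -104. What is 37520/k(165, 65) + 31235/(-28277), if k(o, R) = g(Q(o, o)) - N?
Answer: 132213075/367601 ≈ 359.66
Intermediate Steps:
k(o, R) = 104 (k(o, R) = 6*(o - o) - 1*(-104) = 6*0 + 104 = 0 + 104 = 104)
37520/k(165, 65) + 31235/(-28277) = 37520/104 + 31235/(-28277) = 37520*(1/104) + 31235*(-1/28277) = 4690/13 - 31235/28277 = 132213075/367601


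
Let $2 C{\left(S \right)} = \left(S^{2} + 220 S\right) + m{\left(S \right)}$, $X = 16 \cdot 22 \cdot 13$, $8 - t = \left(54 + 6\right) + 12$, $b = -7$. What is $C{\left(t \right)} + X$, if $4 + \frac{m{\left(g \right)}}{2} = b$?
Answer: $-427$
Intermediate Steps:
$m{\left(g \right)} = -22$ ($m{\left(g \right)} = -8 + 2 \left(-7\right) = -8 - 14 = -22$)
$t = -64$ ($t = 8 - \left(\left(54 + 6\right) + 12\right) = 8 - \left(60 + 12\right) = 8 - 72 = -64$)
$X = 4576$ ($X = 352 \cdot 13 = 4576$)
$C{\left(S \right)} = -11 + \frac{S^{2}}{2} + 110 S$ ($C{\left(S \right)} = \frac{\left(S^{2} + 220 S\right) - 22}{2} = \frac{-22 + S^{2} + 220 S}{2} = -11 + \frac{S^{2}}{2} + 110 S$)
$C{\left(t \right)} + X = \left(-11 + \frac{\left(-64\right)^{2}}{2} + 110 \left(-64\right)\right) + 4576 = \left(-11 + \frac{1}{2} \cdot 4096 - 7040\right) + 4576 = \left(-11 + 2048 - 7040\right) + 4576 = -5003 + 4576 = -427$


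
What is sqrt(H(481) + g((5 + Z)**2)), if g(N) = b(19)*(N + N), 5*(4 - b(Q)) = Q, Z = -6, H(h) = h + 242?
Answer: sqrt(18085)/5 ≈ 26.896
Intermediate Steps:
H(h) = 242 + h
b(Q) = 4 - Q/5
g(N) = 2*N/5 (g(N) = (4 - 1/5*19)*(N + N) = (4 - 19/5)*(2*N) = (2*N)/5 = 2*N/5)
sqrt(H(481) + g((5 + Z)**2)) = sqrt((242 + 481) + 2*(5 - 6)**2/5) = sqrt(723 + (2/5)*(-1)**2) = sqrt(723 + (2/5)*1) = sqrt(723 + 2/5) = sqrt(3617/5) = sqrt(18085)/5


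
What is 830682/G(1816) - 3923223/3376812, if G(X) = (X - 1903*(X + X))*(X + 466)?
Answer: -2577730974325811/2218614188885080 ≈ -1.1619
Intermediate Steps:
G(X) = -3805*X*(466 + X) (G(X) = (X - 3806*X)*(466 + X) = (-3805*X)*(466 + X) = -3805*X*(466 + X))
830682/G(1816) - 3923223/3376812 = 830682/((-3805*1816*(466 + 1816))) - 3923223/3376812 = 830682/((-3805*1816*2282)) - 3923223*1/3376812 = 830682/(-15768346160) - 1307741/1125604 = 830682*(-1/15768346160) - 1307741/1125604 = -415341/7884173080 - 1307741/1125604 = -2577730974325811/2218614188885080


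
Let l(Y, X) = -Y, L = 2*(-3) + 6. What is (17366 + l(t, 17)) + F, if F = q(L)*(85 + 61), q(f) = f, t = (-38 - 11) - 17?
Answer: 17432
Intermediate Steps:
L = 0 (L = -6 + 6 = 0)
t = -66 (t = -49 - 17 = -66)
F = 0 (F = 0*(85 + 61) = 0*146 = 0)
(17366 + l(t, 17)) + F = (17366 - 1*(-66)) + 0 = (17366 + 66) + 0 = 17432 + 0 = 17432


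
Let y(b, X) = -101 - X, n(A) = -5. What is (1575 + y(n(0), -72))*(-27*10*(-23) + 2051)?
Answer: 12771506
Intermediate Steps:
(1575 + y(n(0), -72))*(-27*10*(-23) + 2051) = (1575 + (-101 - 1*(-72)))*(-27*10*(-23) + 2051) = (1575 + (-101 + 72))*(-270*(-23) + 2051) = (1575 - 29)*(6210 + 2051) = 1546*8261 = 12771506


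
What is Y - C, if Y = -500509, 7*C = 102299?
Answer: -3605862/7 ≈ -5.1512e+5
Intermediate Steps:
C = 102299/7 (C = (⅐)*102299 = 102299/7 ≈ 14614.)
Y - C = -500509 - 1*102299/7 = -500509 - 102299/7 = -3605862/7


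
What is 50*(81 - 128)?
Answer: -2350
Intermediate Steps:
50*(81 - 128) = 50*(-47) = -2350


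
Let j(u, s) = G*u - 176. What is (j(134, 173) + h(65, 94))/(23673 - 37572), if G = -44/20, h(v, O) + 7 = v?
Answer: 688/23165 ≈ 0.029700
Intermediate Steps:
h(v, O) = -7 + v
G = -11/5 (G = -44*1/20 = -11/5 ≈ -2.2000)
j(u, s) = -176 - 11*u/5 (j(u, s) = -11*u/5 - 176 = -176 - 11*u/5)
(j(134, 173) + h(65, 94))/(23673 - 37572) = ((-176 - 11/5*134) + (-7 + 65))/(23673 - 37572) = ((-176 - 1474/5) + 58)/(-13899) = (-2354/5 + 58)*(-1/13899) = -2064/5*(-1/13899) = 688/23165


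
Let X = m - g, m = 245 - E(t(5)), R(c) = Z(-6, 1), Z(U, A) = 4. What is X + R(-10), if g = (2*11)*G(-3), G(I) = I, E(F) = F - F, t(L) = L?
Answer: 315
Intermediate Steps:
E(F) = 0
R(c) = 4
m = 245 (m = 245 - 1*0 = 245 + 0 = 245)
g = -66 (g = (2*11)*(-3) = 22*(-3) = -66)
X = 311 (X = 245 - 1*(-66) = 245 + 66 = 311)
X + R(-10) = 311 + 4 = 315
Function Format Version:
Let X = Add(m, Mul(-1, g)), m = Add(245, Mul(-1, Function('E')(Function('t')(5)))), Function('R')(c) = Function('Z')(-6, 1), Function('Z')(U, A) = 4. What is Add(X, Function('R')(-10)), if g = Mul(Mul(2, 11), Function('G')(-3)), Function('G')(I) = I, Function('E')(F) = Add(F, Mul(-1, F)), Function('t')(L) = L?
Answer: 315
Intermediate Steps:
Function('E')(F) = 0
Function('R')(c) = 4
m = 245 (m = Add(245, Mul(-1, 0)) = Add(245, 0) = 245)
g = -66 (g = Mul(Mul(2, 11), -3) = Mul(22, -3) = -66)
X = 311 (X = Add(245, Mul(-1, -66)) = Add(245, 66) = 311)
Add(X, Function('R')(-10)) = Add(311, 4) = 315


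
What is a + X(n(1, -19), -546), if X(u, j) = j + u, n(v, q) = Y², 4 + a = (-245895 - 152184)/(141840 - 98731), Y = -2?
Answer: -2175963/3919 ≈ -555.23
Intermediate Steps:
a = -51865/3919 (a = -4 + (-245895 - 152184)/(141840 - 98731) = -4 - 398079/43109 = -4 - 398079*1/43109 = -4 - 36189/3919 = -51865/3919 ≈ -13.234)
n(v, q) = 4 (n(v, q) = (-2)² = 4)
a + X(n(1, -19), -546) = -51865/3919 + (-546 + 4) = -51865/3919 - 542 = -2175963/3919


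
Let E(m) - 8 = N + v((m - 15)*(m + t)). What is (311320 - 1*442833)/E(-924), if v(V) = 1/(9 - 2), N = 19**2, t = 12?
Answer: -920591/2584 ≈ -356.27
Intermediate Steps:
N = 361
v(V) = 1/7
E(m) = 2584/7 (E(m) = 8 + (361 + 1/7) = 8 + 2528/7 = 2584/7)
(311320 - 1*442833)/E(-924) = (311320 - 1*442833)/(2584/7) = (311320 - 442833)*(7/2584) = -131513*7/2584 = -920591/2584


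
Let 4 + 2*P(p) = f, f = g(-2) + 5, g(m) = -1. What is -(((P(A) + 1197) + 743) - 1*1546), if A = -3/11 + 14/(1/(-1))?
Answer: -394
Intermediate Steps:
A = -157/11 (A = -3*1/11 + 14/(-1) = -3/11 + 14*(-1) = -3/11 - 14 = -157/11 ≈ -14.273)
f = 4 (f = -1 + 5 = 4)
P(p) = 0 (P(p) = -2 + (1/2)*4 = -2 + 2 = 0)
-(((P(A) + 1197) + 743) - 1*1546) = -(((0 + 1197) + 743) - 1*1546) = -((1197 + 743) - 1546) = -(1940 - 1546) = -1*394 = -394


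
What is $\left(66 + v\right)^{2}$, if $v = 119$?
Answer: $34225$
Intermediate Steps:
$\left(66 + v\right)^{2} = \left(66 + 119\right)^{2} = 185^{2} = 34225$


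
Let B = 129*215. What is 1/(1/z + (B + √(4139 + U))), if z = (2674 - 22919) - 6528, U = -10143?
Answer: 9940134250021/275691774867231916 - 716793529*I*√1501/275691774867231916 ≈ 3.6055e-5 - 1.0073e-7*I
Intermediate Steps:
B = 27735
z = -26773 (z = -20245 - 6528 = -26773)
1/(1/z + (B + √(4139 + U))) = 1/(1/(-26773) + (27735 + √(4139 - 10143))) = 1/(-1/26773 + (27735 + √(-6004))) = 1/(-1/26773 + (27735 + 2*I*√1501)) = 1/(742549154/26773 + 2*I*√1501)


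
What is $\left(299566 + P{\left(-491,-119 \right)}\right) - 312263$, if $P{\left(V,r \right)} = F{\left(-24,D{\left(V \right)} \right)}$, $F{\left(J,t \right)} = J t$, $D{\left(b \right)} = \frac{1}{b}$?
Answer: $- \frac{6234203}{491} \approx -12697.0$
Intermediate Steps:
$P{\left(V,r \right)} = - \frac{24}{V}$
$\left(299566 + P{\left(-491,-119 \right)}\right) - 312263 = \left(299566 - \frac{24}{-491}\right) - 312263 = \left(299566 - - \frac{24}{491}\right) - 312263 = \left(299566 + \frac{24}{491}\right) - 312263 = \frac{147086930}{491} - 312263 = - \frac{6234203}{491}$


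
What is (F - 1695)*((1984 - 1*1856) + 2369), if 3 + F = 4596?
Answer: 7236306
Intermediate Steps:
F = 4593 (F = -3 + 4596 = 4593)
(F - 1695)*((1984 - 1*1856) + 2369) = (4593 - 1695)*((1984 - 1*1856) + 2369) = 2898*((1984 - 1856) + 2369) = 2898*(128 + 2369) = 2898*2497 = 7236306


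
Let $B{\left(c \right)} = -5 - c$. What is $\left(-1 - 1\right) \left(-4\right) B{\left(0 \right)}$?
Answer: $-40$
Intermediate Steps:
$\left(-1 - 1\right) \left(-4\right) B{\left(0 \right)} = \left(-1 - 1\right) \left(-4\right) \left(-5 - 0\right) = \left(-2\right) \left(-4\right) \left(-5 + 0\right) = 8 \left(-5\right) = -40$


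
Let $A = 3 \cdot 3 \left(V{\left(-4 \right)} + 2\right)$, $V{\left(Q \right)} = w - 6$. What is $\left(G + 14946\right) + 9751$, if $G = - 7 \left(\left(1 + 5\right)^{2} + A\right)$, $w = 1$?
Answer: $24634$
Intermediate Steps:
$V{\left(Q \right)} = -5$ ($V{\left(Q \right)} = 1 - 6 = -5$)
$A = -27$ ($A = 3 \cdot 3 \left(-5 + 2\right) = 9 \left(-3\right) = -27$)
$G = -63$ ($G = - 7 \left(\left(1 + 5\right)^{2} - 27\right) = - 7 \left(6^{2} - 27\right) = - 7 \left(36 - 27\right) = \left(-7\right) 9 = -63$)
$\left(G + 14946\right) + 9751 = \left(-63 + 14946\right) + 9751 = 14883 + 9751 = 24634$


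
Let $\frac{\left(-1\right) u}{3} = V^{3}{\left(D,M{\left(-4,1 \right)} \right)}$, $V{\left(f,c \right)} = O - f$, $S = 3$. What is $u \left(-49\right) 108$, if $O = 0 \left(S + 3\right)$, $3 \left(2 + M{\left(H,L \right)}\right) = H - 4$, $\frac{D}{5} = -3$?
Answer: $53581500$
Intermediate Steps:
$D = -15$ ($D = 5 \left(-3\right) = -15$)
$M{\left(H,L \right)} = - \frac{10}{3} + \frac{H}{3}$ ($M{\left(H,L \right)} = -2 + \frac{H - 4}{3} = -2 + \frac{-4 + H}{3} = -2 + \left(- \frac{4}{3} + \frac{H}{3}\right) = - \frac{10}{3} + \frac{H}{3}$)
$O = 0$ ($O = 0 \left(3 + 3\right) = 0 \cdot 6 = 0$)
$V{\left(f,c \right)} = - f$ ($V{\left(f,c \right)} = 0 - f = - f$)
$u = -10125$ ($u = - 3 \left(\left(-1\right) \left(-15\right)\right)^{3} = - 3 \cdot 15^{3} = \left(-3\right) 3375 = -10125$)
$u \left(-49\right) 108 = \left(-10125\right) \left(-49\right) 108 = 496125 \cdot 108 = 53581500$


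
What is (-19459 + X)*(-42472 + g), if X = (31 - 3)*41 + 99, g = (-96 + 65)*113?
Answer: 837296700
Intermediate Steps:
g = -3503 (g = -31*113 = -3503)
X = 1247 (X = 28*41 + 99 = 1148 + 99 = 1247)
(-19459 + X)*(-42472 + g) = (-19459 + 1247)*(-42472 - 3503) = -18212*(-45975) = 837296700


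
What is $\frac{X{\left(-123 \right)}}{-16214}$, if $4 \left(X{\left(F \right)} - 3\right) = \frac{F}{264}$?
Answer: $- \frac{1015}{5707328} \approx -0.00017784$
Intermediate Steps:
$X{\left(F \right)} = 3 + \frac{F}{1056}$ ($X{\left(F \right)} = 3 + \frac{F \frac{1}{264}}{4} = 3 + \frac{\frac{1}{264} F}{4} = 3 + \frac{F}{1056}$)
$\frac{X{\left(-123 \right)}}{-16214} = \frac{3 + \frac{1}{1056} \left(-123\right)}{-16214} = \left(3 - \frac{41}{352}\right) \left(- \frac{1}{16214}\right) = \frac{1015}{352} \left(- \frac{1}{16214}\right) = - \frac{1015}{5707328}$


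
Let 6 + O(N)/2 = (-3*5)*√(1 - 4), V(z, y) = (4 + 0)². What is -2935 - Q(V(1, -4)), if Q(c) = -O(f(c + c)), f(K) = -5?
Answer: -2947 - 30*I*√3 ≈ -2947.0 - 51.962*I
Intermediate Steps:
V(z, y) = 16 (V(z, y) = 4² = 16)
O(N) = -12 - 30*I*√3 (O(N) = -12 + 2*((-3*5)*√(1 - 4)) = -12 + 2*(-15*I*√3) = -12 - 30*I*√3)
Q(c) = 12 + 30*I*√3 (Q(c) = -(-12 - 30*I*√3) = 12 + 30*I*√3)
-2935 - Q(V(1, -4)) = -2935 - (12 + 30*I*√3) = -2935 + (-12 - 30*I*√3) = -2947 - 30*I*√3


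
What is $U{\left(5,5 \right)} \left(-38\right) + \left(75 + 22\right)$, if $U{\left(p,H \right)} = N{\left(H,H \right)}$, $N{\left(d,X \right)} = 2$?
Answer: $21$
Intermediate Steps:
$U{\left(p,H \right)} = 2$
$U{\left(5,5 \right)} \left(-38\right) + \left(75 + 22\right) = 2 \left(-38\right) + \left(75 + 22\right) = -76 + 97 = 21$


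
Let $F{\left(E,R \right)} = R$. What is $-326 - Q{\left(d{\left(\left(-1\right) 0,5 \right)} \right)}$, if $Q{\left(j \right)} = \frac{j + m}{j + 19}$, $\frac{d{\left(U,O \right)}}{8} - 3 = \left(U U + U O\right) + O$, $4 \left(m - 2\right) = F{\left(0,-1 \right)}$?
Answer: $- \frac{108495}{332} \approx -326.79$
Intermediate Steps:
$m = \frac{7}{4}$ ($m = 2 + \frac{1}{4} \left(-1\right) = 2 - \frac{1}{4} = \frac{7}{4} \approx 1.75$)
$d{\left(U,O \right)} = 24 + 8 O + 8 U^{2} + 8 O U$ ($d{\left(U,O \right)} = 24 + 8 \left(\left(U U + U O\right) + O\right) = 24 + 8 \left(\left(U^{2} + O U\right) + O\right) = 24 + 8 \left(O + U^{2} + O U\right) = 24 + \left(8 O + 8 U^{2} + 8 O U\right) = 24 + 8 O + 8 U^{2} + 8 O U$)
$Q{\left(j \right)} = \frac{\frac{7}{4} + j}{19 + j}$ ($Q{\left(j \right)} = \frac{j + \frac{7}{4}}{j + 19} = \frac{\frac{7}{4} + j}{19 + j}$)
$-326 - Q{\left(d{\left(\left(-1\right) 0,5 \right)} \right)} = -326 - \frac{\frac{7}{4} + \left(24 + 8 \cdot 5 + 8 \left(\left(-1\right) 0\right)^{2} + 8 \cdot 5 \left(\left(-1\right) 0\right)\right)}{19 + \left(24 + 8 \cdot 5 + 8 \left(\left(-1\right) 0\right)^{2} + 8 \cdot 5 \left(\left(-1\right) 0\right)\right)} = -326 - \frac{\frac{7}{4} + \left(24 + 40 + 8 \cdot 0^{2} + 8 \cdot 5 \cdot 0\right)}{19 + \left(24 + 40 + 8 \cdot 0^{2} + 8 \cdot 5 \cdot 0\right)} = -326 - \frac{\frac{7}{4} + \left(24 + 40 + 8 \cdot 0 + 0\right)}{19 + \left(24 + 40 + 8 \cdot 0 + 0\right)} = -326 - \frac{\frac{7}{4} + \left(24 + 40 + 0 + 0\right)}{19 + \left(24 + 40 + 0 + 0\right)} = -326 - \frac{\frac{7}{4} + 64}{19 + 64} = -326 - \frac{1}{83} \cdot \frac{263}{4} = -326 - \frac{263}{332} = - \frac{108495}{332}$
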